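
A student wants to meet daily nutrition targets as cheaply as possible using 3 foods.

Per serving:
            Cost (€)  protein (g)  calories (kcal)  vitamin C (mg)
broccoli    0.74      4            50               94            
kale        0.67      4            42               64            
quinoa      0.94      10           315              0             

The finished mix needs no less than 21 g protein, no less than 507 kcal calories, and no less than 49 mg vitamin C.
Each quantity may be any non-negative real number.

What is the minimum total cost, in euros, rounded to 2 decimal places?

€2.16

Let x1 = servings of broccoli, x2 = servings of kale, x3 = servings of quinoa.
Minimise 0.74x1 + 0.67x2 + 0.94x3 s.t.:
  4x1 + 4x2 + 10x3 ≥ 21   (protein)
  50x1 + 42x2 + 315x3 ≥ 507   (calories)
  94x1 + 64x2 ≥ 49   (vitamin C)
  x1, x2, x3 ≥ 0.
The minimum-cost mix takes nothing from kale — only broccoli, quinoa. The protein and vitamin C requirements are met with equality.
That vertex is x1 = 0.5213, x3 = 1.891.
Objective = 0.74·0.5213 + 0.94·1.891 = 2.1633.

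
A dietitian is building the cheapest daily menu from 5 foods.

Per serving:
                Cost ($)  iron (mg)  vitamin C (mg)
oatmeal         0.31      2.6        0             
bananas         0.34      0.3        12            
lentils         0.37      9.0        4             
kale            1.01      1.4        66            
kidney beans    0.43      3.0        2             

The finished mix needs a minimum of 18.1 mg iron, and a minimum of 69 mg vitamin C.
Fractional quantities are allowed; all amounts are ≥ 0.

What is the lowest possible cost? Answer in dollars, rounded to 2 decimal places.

This is a linear program. Let x1 = servings of oatmeal, x2 = servings of bananas, x3 = servings of lentils, x4 = servings of kale, x5 = servings of kidney beans.
min 0.31x1 + 0.34x2 + 0.37x3 + 1.01x4 + 0.43x5 with:
  2.6x1 + 0.3x2 + 9x3 + 1.4x4 + 3x5 ≥ 18.1   (iron)
  12x2 + 4x3 + 66x4 + 2x5 ≥ 69   (vitamin C)
  x1, x2, x3, x4, x5 ≥ 0.
At the optimum only lentils, kale are positive (oatmeal, bananas, kidney beans = 0). Binding constraints: iron and vitamin C.
Solving gives x3 = 1.866, x4 = 0.9324.
Hence cost = 0.37·1.866 + 1.01·0.9324 = $1.6321.

$1.63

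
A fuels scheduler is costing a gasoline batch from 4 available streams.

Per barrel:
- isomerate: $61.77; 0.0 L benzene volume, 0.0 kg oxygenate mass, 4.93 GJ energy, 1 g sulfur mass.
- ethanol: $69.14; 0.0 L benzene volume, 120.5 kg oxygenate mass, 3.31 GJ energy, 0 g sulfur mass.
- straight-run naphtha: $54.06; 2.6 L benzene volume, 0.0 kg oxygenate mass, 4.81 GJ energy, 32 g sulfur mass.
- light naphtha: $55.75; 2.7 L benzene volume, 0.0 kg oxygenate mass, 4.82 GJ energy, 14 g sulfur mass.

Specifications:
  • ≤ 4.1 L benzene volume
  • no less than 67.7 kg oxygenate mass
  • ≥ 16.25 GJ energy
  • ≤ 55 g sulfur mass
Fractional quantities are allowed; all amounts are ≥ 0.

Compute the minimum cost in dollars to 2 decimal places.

$209.36

Let x1 = barrels of isomerate, x2 = barrels of ethanol, x3 = barrels of straight-run naphtha, x4 = barrels of light naphtha.
Minimize 61.77x1 + 69.14x2 + 54.06x3 + 55.75x4 with:
  2.6x3 + 2.7x4 ≤ 4.1   (benzene volume)
  120.5x2 ≥ 67.7   (oxygenate mass)
  4.93x1 + 3.31x2 + 4.81x3 + 4.82x4 ≥ 16.25   (energy)
  1x1 + 32x3 + 14x4 ≤ 55   (sulfur mass)
  x1, x2, x3, x4 ≥ 0.
The cheapest feasible vertex uses only isomerate, ethanol, straight-run naphtha; light naphtha is not used. Binding constraints: benzene volume, oxygenate mass, energy.
So isomerate = 1.3804 barrels, ethanol = 0.56183 barrels, straight-run naphtha = 1.5769 barrels.
Objective = 61.77·1.3804 + 69.14·0.56183 + 54.06·1.5769 = 209.3594.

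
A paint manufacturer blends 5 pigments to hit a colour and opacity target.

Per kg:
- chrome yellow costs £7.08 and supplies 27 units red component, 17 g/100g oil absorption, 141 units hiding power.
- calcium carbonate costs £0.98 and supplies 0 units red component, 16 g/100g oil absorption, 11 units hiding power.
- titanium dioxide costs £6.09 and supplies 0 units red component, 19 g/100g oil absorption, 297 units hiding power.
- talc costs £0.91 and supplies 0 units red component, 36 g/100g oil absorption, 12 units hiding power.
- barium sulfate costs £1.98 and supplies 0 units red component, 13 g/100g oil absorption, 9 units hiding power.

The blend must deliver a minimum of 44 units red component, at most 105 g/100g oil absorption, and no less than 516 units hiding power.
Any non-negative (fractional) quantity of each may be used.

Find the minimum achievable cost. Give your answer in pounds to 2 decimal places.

Set it up as a linear program. Let x1 = kg of chrome yellow, x2 = kg of calcium carbonate, x3 = kg of titanium dioxide, x4 = kg of talc, x5 = kg of barium sulfate.
Minimise 7.08x1 + 0.98x2 + 6.09x3 + 0.91x4 + 1.98x5 subject to:
  27x1 ≥ 44   (red component)
  17x1 + 16x2 + 19x3 + 36x4 + 13x5 ≤ 105   (oil absorption)
  141x1 + 11x2 + 297x3 + 12x4 + 9x5 ≥ 516   (hiding power)
  x1, x2, x3, x4, x5 ≥ 0.
The cheapest feasible vertex uses only chrome yellow, titanium dioxide; calcium carbonate, talc, barium sulfate are not used. Binding constraints: red component and hiding power.
That vertex is x1 = 1.63, x3 = 0.9637.
Total cost: 7.08·1.63 + 6.09·0.9637 = 17.4093.

£17.41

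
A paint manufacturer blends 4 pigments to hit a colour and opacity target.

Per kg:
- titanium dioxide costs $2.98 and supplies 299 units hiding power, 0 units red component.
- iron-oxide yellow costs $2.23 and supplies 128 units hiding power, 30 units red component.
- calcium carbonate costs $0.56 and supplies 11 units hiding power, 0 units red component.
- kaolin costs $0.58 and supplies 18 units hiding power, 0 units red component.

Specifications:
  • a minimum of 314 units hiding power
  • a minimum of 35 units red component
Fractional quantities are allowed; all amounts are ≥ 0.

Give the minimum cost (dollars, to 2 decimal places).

$4.24

This is a linear program. Let x1 = kg of titanium dioxide, x2 = kg of iron-oxide yellow, x3 = kg of calcium carbonate, x4 = kg of kaolin.
Minimise 2.98x1 + 2.23x2 + 0.56x3 + 0.58x4 with:
  299x1 + 128x2 + 11x3 + 18x4 ≥ 314   (hiding power)
  30x2 ≥ 35   (red component)
  x1, x2, x3, x4 ≥ 0.
The optimal basis is {titanium dioxide, iron-oxide yellow}; calcium carbonate, kaolin drop out. The hiding power and red component requirements are met with equality.
So titanium dioxide = 0.5507 kg, iron-oxide yellow = 1.167 kg.
Cost = 2.98·0.5507 + 2.23·1.167 = 4.2435.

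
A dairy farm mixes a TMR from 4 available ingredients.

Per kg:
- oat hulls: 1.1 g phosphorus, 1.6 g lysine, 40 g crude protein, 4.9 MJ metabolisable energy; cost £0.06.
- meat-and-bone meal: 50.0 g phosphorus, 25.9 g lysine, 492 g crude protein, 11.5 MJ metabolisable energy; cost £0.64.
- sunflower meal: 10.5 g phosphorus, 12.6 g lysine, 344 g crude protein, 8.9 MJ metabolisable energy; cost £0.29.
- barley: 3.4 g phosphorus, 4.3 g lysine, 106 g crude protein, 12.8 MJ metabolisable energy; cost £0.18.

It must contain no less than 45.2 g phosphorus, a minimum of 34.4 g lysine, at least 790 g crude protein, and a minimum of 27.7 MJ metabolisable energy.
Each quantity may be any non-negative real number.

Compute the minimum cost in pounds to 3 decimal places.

£0.864

Let x1 = kg of oat hulls, x2 = kg of meat-and-bone meal, x3 = kg of sunflower meal, x4 = kg of barley.
Minimize 0.06x1 + 0.64x2 + 0.29x3 + 0.18x4 with:
  1.1x1 + 50x2 + 10.5x3 + 3.4x4 ≥ 45.2   (phosphorus)
  1.6x1 + 25.9x2 + 12.6x3 + 4.3x4 ≥ 34.4   (lysine)
  40x1 + 492x2 + 344x3 + 106x4 ≥ 790   (crude protein)
  4.9x1 + 11.5x2 + 8.9x3 + 12.8x4 ≥ 27.7   (metabolisable energy)
  x1, x2, x3, x4 ≥ 0.
The cheapest feasible vertex uses only oat hulls, meat-and-bone meal, sunflower meal; barley is not used. The phosphorus, lysine, metabolisable energy requirements are met with equality.
That vertex is x1 = 1.98, x2 = 0.5981, x3 = 1.249.
Hence cost = 0.06·1.98 + 0.64·0.5981 + 0.29·1.249 = £0.86379.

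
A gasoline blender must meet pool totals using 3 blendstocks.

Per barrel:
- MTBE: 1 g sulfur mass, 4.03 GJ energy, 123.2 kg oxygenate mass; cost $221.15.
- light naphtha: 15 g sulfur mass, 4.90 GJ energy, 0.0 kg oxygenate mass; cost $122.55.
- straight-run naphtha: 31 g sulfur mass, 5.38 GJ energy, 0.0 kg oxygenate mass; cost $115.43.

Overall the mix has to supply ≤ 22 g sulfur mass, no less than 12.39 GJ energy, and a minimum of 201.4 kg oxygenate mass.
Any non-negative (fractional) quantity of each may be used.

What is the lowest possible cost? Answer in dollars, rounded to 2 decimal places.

Let x1 = barrels of MTBE, x2 = barrels of light naphtha, x3 = barrels of straight-run naphtha.
Minimise 221.15x1 + 122.55x2 + 115.43x3 subject to:
  1x1 + 15x2 + 31x3 ≤ 22   (sulfur mass)
  4.03x1 + 4.9x2 + 5.38x3 ≥ 12.39   (energy)
  123.2x1 ≥ 201.4   (oxygenate mass)
  x1, x2, x3 ≥ 0.
All 3 inputs are positive at the optimum. The sulfur mass, energy, oxygenate mass requirements are met with equality.
So MTBE = 1.63474 barrels, light naphtha = 0.987315 barrels, straight-run naphtha = 0.179211 barrels.
Cost = 221.15·1.63474 + 122.55·0.987315 + 115.43·0.179211 = 503.2045.

$503.20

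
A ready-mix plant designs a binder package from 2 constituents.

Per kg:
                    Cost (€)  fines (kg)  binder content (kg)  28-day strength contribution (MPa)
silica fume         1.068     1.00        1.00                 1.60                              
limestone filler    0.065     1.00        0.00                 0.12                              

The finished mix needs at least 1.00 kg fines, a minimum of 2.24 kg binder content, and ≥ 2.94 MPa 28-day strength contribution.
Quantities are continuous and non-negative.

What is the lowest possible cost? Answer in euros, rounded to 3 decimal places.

Let x1 = kg of silica fume, x2 = kg of limestone filler.
Minimize 1.068x1 + 0.065x2 subject to:
  1x1 + 1x2 ≥ 1   (fines)
  1x1 ≥ 2.24   (binder content)
  1.6x1 + 0.12x2 ≥ 2.94   (28-day strength contribution)
  x1, x2 ≥ 0.
The optimal basis is {silica fume}; limestone filler drops out. The binder content requirement is met with equality.
Optimal quantities: silica fume = 2.24 kg.
Total cost: 1.068·2.24 = 2.39232.

€2.392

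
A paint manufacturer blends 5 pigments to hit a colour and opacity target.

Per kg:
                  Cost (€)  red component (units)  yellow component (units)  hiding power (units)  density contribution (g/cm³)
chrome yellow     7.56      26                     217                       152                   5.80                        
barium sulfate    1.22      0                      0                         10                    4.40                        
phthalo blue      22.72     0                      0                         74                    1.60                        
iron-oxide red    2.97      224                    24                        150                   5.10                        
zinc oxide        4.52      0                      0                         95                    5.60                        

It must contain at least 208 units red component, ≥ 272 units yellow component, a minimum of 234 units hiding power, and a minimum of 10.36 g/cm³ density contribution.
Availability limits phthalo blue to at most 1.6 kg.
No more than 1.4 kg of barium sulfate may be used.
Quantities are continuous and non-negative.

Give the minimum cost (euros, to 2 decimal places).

Treat it as an LP. Let x1 = kg of chrome yellow, x2 = kg of barium sulfate, x3 = kg of phthalo blue, x4 = kg of iron-oxide red, x5 = kg of zinc oxide.
Minimize 7.56x1 + 1.22x2 + 22.72x3 + 2.97x4 + 4.52x5 subject to:
  26x1 + 224x4 ≥ 208   (red component)
  217x1 + 24x4 ≥ 272   (yellow component)
  152x1 + 10x2 + 74x3 + 150x4 + 95x5 ≥ 234   (hiding power)
  5.8x1 + 4.4x2 + 1.6x3 + 5.1x4 + 5.6x5 ≥ 10.36   (density contribution)
  x3 ≤ 1.6
  x2 ≤ 1.4
  x1, x2, x3, x4, x5 ≥ 0.
The optimal basis is {chrome yellow, iron-oxide red}; barium sulfate, phthalo blue, zinc oxide drop out. The red component and yellow component requirements are met with equality.
Solving gives x1 = 1.166, x4 = 0.7933.
Total cost: 7.56·1.166 + 2.97·0.7933 = 11.1711.

€11.17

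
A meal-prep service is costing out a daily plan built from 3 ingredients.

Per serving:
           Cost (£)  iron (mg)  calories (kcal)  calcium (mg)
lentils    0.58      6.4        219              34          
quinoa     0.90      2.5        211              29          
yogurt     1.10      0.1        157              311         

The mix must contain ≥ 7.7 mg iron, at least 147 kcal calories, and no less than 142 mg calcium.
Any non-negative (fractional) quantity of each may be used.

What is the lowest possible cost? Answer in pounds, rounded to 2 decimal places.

£1.05

Set it up as a linear program. Let x1 = servings of lentils, x2 = servings of quinoa, x3 = servings of yogurt.
min 0.58x1 + 0.9x2 + 1.1x3 with:
  6.4x1 + 2.5x2 + 0.1x3 ≥ 7.7   (iron)
  219x1 + 211x2 + 157x3 ≥ 147   (calories)
  34x1 + 29x2 + 311x3 ≥ 142   (calcium)
  x1, x2, x3 ≥ 0.
The cheapest feasible vertex uses only lentils, yogurt; quinoa is not used. There the iron and calcium constraints are tight.
So lentils = 1.198 servings, yogurt = 0.3256 servings.
Objective = 0.58·1.198 + 1.1·0.3256 = 1.0530.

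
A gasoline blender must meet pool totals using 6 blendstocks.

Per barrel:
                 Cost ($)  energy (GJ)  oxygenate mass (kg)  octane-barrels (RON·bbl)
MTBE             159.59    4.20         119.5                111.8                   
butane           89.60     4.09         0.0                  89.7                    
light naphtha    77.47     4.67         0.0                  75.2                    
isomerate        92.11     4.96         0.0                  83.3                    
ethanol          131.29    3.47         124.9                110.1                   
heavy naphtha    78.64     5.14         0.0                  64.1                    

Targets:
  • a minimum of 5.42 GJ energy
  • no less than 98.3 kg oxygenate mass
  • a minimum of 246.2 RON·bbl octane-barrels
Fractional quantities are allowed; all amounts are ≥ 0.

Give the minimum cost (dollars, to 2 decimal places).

$262.70

Set it up as a linear program. Let x1 = barrels of MTBE, x2 = barrels of butane, x3 = barrels of light naphtha, x4 = barrels of isomerate, x5 = barrels of ethanol, x6 = barrels of heavy naphtha.
Minimise 159.59x1 + 89.6x2 + 77.47x3 + 92.11x4 + 131.29x5 + 78.64x6 with:
  4.2x1 + 4.09x2 + 4.67x3 + 4.96x4 + 3.47x5 + 5.14x6 ≥ 5.42   (energy)
  119.5x1 + 124.9x5 ≥ 98.3   (oxygenate mass)
  111.8x1 + 89.7x2 + 75.2x3 + 83.3x4 + 110.1x5 + 64.1x6 ≥ 246.2   (octane-barrels)
  x1, x2, x3, x4, x5, x6 ≥ 0.
The optimal basis is {butane, ethanol}; MTBE, light naphtha, isomerate, heavy naphtha drop out. The oxygenate mass and octane-barrels requirements are met with equality.
That vertex is x2 = 1.7787, x5 = 0.78703.
Cost = 89.6·1.7787 + 131.29·0.78703 = 262.7007.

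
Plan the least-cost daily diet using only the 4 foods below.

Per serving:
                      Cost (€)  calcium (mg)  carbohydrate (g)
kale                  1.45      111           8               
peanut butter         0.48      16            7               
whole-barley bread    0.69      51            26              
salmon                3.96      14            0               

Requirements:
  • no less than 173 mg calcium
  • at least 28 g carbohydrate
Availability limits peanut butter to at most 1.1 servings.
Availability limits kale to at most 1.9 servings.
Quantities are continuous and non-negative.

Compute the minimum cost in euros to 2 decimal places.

€2.28

Let x1 = servings of kale, x2 = servings of peanut butter, x3 = servings of whole-barley bread, x4 = servings of salmon.
Minimise 1.45x1 + 0.48x2 + 0.69x3 + 3.96x4 subject to:
  111x1 + 16x2 + 51x3 + 14x4 ≥ 173   (calcium)
  8x1 + 7x2 + 26x3 ≥ 28   (carbohydrate)
  x2 ≤ 1.1
  x1 ≤ 1.9
  x1, x2, x3, x4 ≥ 0.
At the optimum only kale, whole-barley bread are positive (peanut butter, salmon = 0). There the calcium and carbohydrate constraints are tight.
That vertex is x1 = 1.239, x3 = 0.6957.
Total cost: 1.45·1.239 + 0.69·0.6957 = 2.2766.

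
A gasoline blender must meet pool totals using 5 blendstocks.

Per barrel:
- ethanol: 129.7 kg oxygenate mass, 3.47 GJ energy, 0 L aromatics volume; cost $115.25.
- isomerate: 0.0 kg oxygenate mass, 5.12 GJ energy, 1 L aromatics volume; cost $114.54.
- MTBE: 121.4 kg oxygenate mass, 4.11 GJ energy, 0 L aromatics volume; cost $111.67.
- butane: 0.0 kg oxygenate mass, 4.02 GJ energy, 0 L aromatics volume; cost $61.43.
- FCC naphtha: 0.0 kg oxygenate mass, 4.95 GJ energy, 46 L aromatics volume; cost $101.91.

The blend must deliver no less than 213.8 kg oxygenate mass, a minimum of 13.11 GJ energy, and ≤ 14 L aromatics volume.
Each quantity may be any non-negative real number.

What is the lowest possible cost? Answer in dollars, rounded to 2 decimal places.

$286.39

Set it up as a linear program. Let x1 = barrels of ethanol, x2 = barrels of isomerate, x3 = barrels of MTBE, x4 = barrels of butane, x5 = barrels of FCC naphtha.
Minimize 115.25x1 + 114.54x2 + 111.67x3 + 61.43x4 + 101.91x5 with:
  129.7x1 + 121.4x3 ≥ 213.8   (oxygenate mass)
  3.47x1 + 5.12x2 + 4.11x3 + 4.02x4 + 4.95x5 ≥ 13.11   (energy)
  1x2 + 46x5 ≤ 14   (aromatics volume)
  x1, x2, x3, x4, x5 ≥ 0.
The minimum-cost mix takes nothing from ethanol, isomerate, FCC naphtha — only MTBE, butane. Binding constraints: oxygenate mass and energy.
Solving gives x3 = 1.7611, x4 = 1.4606.
Cost = 111.67·1.7611 + 61.43·1.4606 = 286.3867.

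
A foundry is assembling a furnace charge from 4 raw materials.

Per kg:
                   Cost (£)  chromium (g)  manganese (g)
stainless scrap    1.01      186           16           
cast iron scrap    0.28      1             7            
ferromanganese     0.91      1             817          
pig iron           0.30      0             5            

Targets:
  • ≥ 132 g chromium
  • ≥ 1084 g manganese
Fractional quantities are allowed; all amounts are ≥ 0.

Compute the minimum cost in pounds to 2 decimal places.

£1.90

This is a linear program. Let x1 = kg of stainless scrap, x2 = kg of cast iron scrap, x3 = kg of ferromanganese, x4 = kg of pig iron.
min 1.01x1 + 0.28x2 + 0.91x3 + 0.3x4 s.t.:
  186x1 + 1x2 + 1x3 ≥ 132   (chromium)
  16x1 + 7x2 + 817x3 + 5x4 ≥ 1084   (manganese)
  x1, x2, x3, x4 ≥ 0.
The optimal basis is {stainless scrap, ferromanganese}; cast iron scrap, pig iron drop out. The chromium and manganese requirements are met with equality.
That vertex is x1 = 0.7026, x3 = 1.313.
Total cost: 1.01·0.7026 + 0.91·1.313 = 1.9045.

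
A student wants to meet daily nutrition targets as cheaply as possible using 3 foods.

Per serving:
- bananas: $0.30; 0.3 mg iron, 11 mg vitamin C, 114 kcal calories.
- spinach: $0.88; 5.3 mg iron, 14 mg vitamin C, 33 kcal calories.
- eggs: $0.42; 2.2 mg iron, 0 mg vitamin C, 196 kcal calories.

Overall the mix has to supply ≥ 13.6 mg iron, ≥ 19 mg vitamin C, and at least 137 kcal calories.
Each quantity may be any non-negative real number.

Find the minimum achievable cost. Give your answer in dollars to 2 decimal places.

$2.27

Let x1 = servings of bananas, x2 = servings of spinach, x3 = servings of eggs.
Minimise 0.3x1 + 0.88x2 + 0.42x3 s.t.:
  0.3x1 + 5.3x2 + 2.2x3 ≥ 13.6   (iron)
  11x1 + 14x2 ≥ 19   (vitamin C)
  114x1 + 33x2 + 196x3 ≥ 137   (calories)
  x1, x2, x3 ≥ 0.
The cheapest feasible vertex uses only spinach, eggs; bananas is not used. There the iron and calories constraints are tight.
That vertex is x2 = 2.447, x3 = 0.287.
Cost = 0.88·2.447 + 0.42·0.287 = 2.2739.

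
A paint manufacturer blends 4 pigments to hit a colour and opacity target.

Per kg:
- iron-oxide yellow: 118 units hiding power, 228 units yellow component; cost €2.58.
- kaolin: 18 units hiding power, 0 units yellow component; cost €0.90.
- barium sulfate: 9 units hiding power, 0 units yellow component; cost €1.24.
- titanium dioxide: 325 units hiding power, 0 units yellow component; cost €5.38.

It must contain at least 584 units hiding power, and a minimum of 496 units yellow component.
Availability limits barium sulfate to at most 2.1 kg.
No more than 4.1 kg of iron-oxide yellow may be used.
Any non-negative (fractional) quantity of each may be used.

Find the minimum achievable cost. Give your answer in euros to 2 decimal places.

€11.03

Treat it as an LP. Let x1 = kg of iron-oxide yellow, x2 = kg of kaolin, x3 = kg of barium sulfate, x4 = kg of titanium dioxide.
min 2.58x1 + 0.9x2 + 1.24x3 + 5.38x4 s.t.:
  118x1 + 18x2 + 9x3 + 325x4 ≥ 584   (hiding power)
  228x1 ≥ 496   (yellow component)
  x3 ≤ 2.1
  x1 ≤ 4.1
  x1, x2, x3, x4 ≥ 0.
The minimum-cost mix takes nothing from kaolin, barium sulfate — only iron-oxide yellow, titanium dioxide. There the hiding power and yellow component constraints are tight.
That vertex is x1 = 2.175, x4 = 1.007.
Objective = 2.58·2.175 + 5.38·1.007 = 11.0292.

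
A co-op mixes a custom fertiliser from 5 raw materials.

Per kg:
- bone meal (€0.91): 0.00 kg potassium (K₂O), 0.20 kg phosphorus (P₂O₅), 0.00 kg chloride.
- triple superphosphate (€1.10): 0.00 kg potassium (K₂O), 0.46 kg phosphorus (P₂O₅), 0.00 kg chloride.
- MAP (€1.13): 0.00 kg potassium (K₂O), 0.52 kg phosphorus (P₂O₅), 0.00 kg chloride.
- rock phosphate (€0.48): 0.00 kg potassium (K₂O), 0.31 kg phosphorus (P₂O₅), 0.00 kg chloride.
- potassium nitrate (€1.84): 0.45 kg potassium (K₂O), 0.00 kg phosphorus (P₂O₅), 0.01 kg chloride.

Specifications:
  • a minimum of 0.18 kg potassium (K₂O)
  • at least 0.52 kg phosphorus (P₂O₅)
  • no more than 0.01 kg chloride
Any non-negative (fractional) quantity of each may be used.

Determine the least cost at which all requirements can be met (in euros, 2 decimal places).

€1.54

Treat it as an LP. Let x1 = kg of bone meal, x2 = kg of triple superphosphate, x3 = kg of MAP, x4 = kg of rock phosphate, x5 = kg of potassium nitrate.
Minimize 0.91x1 + 1.1x2 + 1.13x3 + 0.48x4 + 1.84x5 subject to:
  0.45x5 ≥ 0.18   (potassium (K₂O))
  0.2x1 + 0.46x2 + 0.52x3 + 0.31x4 ≥ 0.52   (phosphorus (P₂O₅))
  0.01x5 ≤ 0.01   (chloride)
  x1, x2, x3, x4, x5 ≥ 0.
The optimal basis is {rock phosphate, potassium nitrate}; bone meal, triple superphosphate, MAP drop out. The potassium (K₂O) and phosphorus (P₂O₅) requirements are met with equality.
That vertex is x4 = 1.677, x5 = 0.4.
Objective = 0.48·1.677 + 1.84·0.4 = 1.5410.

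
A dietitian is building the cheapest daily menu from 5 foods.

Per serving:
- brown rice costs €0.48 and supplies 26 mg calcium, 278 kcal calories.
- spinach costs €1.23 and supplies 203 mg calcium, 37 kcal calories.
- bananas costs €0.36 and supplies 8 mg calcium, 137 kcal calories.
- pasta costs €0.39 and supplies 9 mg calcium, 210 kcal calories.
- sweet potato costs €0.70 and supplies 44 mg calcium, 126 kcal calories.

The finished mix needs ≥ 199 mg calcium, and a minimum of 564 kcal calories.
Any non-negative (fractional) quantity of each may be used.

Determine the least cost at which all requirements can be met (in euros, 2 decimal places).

€1.83

Treat it as an LP. Let x1 = servings of brown rice, x2 = servings of spinach, x3 = servings of bananas, x4 = servings of pasta, x5 = servings of sweet potato.
Minimize 0.48x1 + 1.23x2 + 0.36x3 + 0.39x4 + 0.7x5 s.t.:
  26x1 + 203x2 + 8x3 + 9x4 + 44x5 ≥ 199   (calcium)
  278x1 + 37x2 + 137x3 + 210x4 + 126x5 ≥ 564   (calories)
  x1, x2, x3, x4, x5 ≥ 0.
The minimum-cost mix takes nothing from bananas, pasta, sweet potato — only brown rice, spinach. There the calcium and calories constraints are tight.
Optimal quantities: brown rice = 1.931 servings, spinach = 0.7329 servings.
Objective = 0.48·1.931 + 1.23·0.7329 = 1.8283.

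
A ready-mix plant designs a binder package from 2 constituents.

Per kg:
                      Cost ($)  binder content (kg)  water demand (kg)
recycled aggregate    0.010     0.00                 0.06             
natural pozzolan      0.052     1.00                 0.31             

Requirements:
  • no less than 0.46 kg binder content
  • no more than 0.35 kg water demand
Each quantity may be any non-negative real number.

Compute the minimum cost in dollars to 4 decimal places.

$0.0239

Let x1 = kg of recycled aggregate, x2 = kg of natural pozzolan.
min 0.01x1 + 0.052x2 with:
  1x2 ≥ 0.46   (binder content)
  0.06x1 + 0.31x2 ≤ 0.35   (water demand)
  x1, x2 ≥ 0.
The cheapest feasible vertex uses only natural pozzolan; recycled aggregate is not used. The binder content requirement is met with equality.
So natural pozzolan = 0.46 kg.
Cost = 0.052·0.46 = 0.023920.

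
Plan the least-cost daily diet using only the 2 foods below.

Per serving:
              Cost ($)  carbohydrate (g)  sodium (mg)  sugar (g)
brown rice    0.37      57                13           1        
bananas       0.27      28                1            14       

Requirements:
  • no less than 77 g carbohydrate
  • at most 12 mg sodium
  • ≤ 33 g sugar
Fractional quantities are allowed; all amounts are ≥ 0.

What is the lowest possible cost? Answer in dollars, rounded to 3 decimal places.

Let x1 = servings of brown rice, x2 = servings of bananas.
min 0.37x1 + 0.27x2 with:
  57x1 + 28x2 ≥ 77   (carbohydrate)
  13x1 + 1x2 ≤ 12   (sodium)
  1x1 + 14x2 ≤ 33   (sugar)
  x1, x2 ≥ 0.
Both inputs are positive at the optimum. The carbohydrate and sodium requirements are met with equality.
Solving gives x1 = 0.8436, x2 = 1.033.
Hence cost = 0.37·0.8436 + 0.27·1.033 = $0.59104.

$0.591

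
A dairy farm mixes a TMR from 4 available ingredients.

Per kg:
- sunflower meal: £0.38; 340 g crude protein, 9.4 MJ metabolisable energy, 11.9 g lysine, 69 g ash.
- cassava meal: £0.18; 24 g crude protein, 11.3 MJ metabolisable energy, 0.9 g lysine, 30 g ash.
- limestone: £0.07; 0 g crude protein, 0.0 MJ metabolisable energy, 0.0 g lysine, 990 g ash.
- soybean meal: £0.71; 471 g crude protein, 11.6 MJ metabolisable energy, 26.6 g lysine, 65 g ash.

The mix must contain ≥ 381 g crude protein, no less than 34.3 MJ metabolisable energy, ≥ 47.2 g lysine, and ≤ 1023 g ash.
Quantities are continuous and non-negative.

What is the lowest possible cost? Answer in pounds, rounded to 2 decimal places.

Let x1 = kg of sunflower meal, x2 = kg of cassava meal, x3 = kg of limestone, x4 = kg of soybean meal.
Minimize 0.38x1 + 0.18x2 + 0.07x3 + 0.71x4 subject to:
  340x1 + 24x2 + 471x4 ≥ 381   (crude protein)
  9.4x1 + 11.3x2 + 11.6x4 ≥ 34.3   (metabolisable energy)
  11.9x1 + 0.9x2 + 26.6x4 ≥ 47.2   (lysine)
  69x1 + 30x2 + 990x3 + 65x4 ≤ 1023   (ash)
  x1, x2, x3, x4 ≥ 0.
The optimal basis is {cassava meal, soybean meal}; sunflower meal, limestone drop out. Binding constraints: metabolisable energy and lysine.
Optimal quantities: cassava meal = 1.258 kg, soybean meal = 1.732 kg.
Objective = 0.18·1.258 + 0.71·1.732 = 1.4562.

£1.46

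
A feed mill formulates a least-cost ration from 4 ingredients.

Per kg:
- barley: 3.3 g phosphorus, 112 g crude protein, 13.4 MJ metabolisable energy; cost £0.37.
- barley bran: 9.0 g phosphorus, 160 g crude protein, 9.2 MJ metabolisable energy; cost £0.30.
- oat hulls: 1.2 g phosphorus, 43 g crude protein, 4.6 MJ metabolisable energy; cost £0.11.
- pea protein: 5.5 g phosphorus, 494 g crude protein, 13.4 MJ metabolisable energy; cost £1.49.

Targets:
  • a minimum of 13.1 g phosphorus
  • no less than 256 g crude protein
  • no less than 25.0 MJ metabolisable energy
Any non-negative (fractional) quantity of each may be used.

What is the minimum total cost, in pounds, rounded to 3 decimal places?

£0.678

Let x1 = kg of barley, x2 = kg of barley bran, x3 = kg of oat hulls, x4 = kg of pea protein.
Minimise 0.37x1 + 0.3x2 + 0.11x3 + 1.49x4 s.t.:
  3.3x1 + 9x2 + 1.2x3 + 5.5x4 ≥ 13.1   (phosphorus)
  112x1 + 160x2 + 43x3 + 494x4 ≥ 256   (crude protein)
  13.4x1 + 9.2x2 + 4.6x3 + 13.4x4 ≥ 25   (metabolisable energy)
  x1, x2, x3, x4 ≥ 0.
The minimum-cost mix takes nothing from barley, pea protein — only barley bran, oat hulls. Binding constraints: phosphorus and metabolisable energy.
Optimal quantities: barley bran = 0.9967 kg, oat hulls = 3.441 kg.
Objective = 0.3·0.9967 + 0.11·3.441 = 0.67752.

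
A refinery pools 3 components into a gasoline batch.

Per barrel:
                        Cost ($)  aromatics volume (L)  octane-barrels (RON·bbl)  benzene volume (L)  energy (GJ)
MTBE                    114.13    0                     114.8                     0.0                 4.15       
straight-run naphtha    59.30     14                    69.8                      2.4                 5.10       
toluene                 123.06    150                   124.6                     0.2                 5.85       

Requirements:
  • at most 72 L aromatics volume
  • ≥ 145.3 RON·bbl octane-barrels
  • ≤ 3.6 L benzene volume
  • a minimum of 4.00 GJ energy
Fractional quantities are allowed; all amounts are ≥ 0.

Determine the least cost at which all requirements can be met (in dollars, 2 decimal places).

$129.31

Treat it as an LP. Let x1 = barrels of MTBE, x2 = barrels of straight-run naphtha, x3 = barrels of toluene.
Minimize 114.13x1 + 59.3x2 + 123.06x3 subject to:
  14x2 + 150x3 ≤ 72   (aromatics volume)
  114.8x1 + 69.8x2 + 124.6x3 ≥ 145.3   (octane-barrels)
  2.4x2 + 0.2x3 ≤ 3.6   (benzene volume)
  4.15x1 + 5.1x2 + 5.85x3 ≥ 4   (energy)
  x1, x2, x3 ≥ 0.
The optimal basis is {MTBE, straight-run naphtha}; toluene drops out. There the octane-barrels and benzene volume constraints are tight.
So MTBE = 0.35366 barrels, straight-run naphtha = 1.5 barrels.
Hence cost = 114.13·0.35366 + 59.3·1.5 = $129.3132.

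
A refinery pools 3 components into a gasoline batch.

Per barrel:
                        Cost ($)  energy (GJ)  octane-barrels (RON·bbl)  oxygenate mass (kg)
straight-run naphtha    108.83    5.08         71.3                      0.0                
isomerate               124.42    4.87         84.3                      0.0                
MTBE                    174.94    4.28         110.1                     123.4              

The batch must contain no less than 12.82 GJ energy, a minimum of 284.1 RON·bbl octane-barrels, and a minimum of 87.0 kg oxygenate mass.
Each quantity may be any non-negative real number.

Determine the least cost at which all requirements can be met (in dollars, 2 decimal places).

$428.08

Treat it as an LP. Let x1 = barrels of straight-run naphtha, x2 = barrels of isomerate, x3 = barrels of MTBE.
min 108.83x1 + 124.42x2 + 174.94x3 s.t.:
  5.08x1 + 4.87x2 + 4.28x3 ≥ 12.82   (energy)
  71.3x1 + 84.3x2 + 110.1x3 ≥ 284.1   (octane-barrels)
  123.4x3 ≥ 87   (oxygenate mass)
  x1, x2, x3 ≥ 0.
The minimum-cost mix takes nothing from straight-run naphtha — only isomerate, MTBE. The octane-barrels and oxygenate mass requirements are met with equality.
Optimal quantities: isomerate = 2.4493 barrels, MTBE = 0.70502 barrels.
Hence cost = 124.42·2.4493 + 174.94·0.70502 = $428.0781.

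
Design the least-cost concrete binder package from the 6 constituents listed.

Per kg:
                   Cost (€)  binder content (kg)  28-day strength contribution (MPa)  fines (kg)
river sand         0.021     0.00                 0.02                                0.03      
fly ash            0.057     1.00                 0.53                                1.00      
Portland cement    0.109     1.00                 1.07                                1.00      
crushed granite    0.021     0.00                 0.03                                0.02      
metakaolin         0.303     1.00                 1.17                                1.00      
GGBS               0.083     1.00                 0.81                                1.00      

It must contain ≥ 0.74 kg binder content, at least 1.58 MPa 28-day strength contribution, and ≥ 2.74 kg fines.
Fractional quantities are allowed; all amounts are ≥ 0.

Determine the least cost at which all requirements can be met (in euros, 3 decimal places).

€0.168

Let x1 = kg of river sand, x2 = kg of fly ash, x3 = kg of Portland cement, x4 = kg of crushed granite, x5 = kg of metakaolin, x6 = kg of GGBS.
Minimise 0.021x1 + 0.057x2 + 0.109x3 + 0.021x4 + 0.303x5 + 0.083x6 subject to:
  1x2 + 1x3 + 1x5 + 1x6 ≥ 0.74   (binder content)
  0.02x1 + 0.53x2 + 1.07x3 + 0.03x4 + 1.17x5 + 0.81x6 ≥ 1.58   (28-day strength contribution)
  0.03x1 + 1x2 + 1x3 + 0.02x4 + 1x5 + 1x6 ≥ 2.74   (fines)
  x1, x2, x3, x4, x5, x6 ≥ 0.
The cheapest feasible vertex uses only fly ash, GGBS; river sand, Portland cement, crushed granite, metakaolin are not used. The 28-day strength contribution and fines requirements are met with equality.
Optimal quantities: fly ash = 2.284 kg, GGBS = 0.4564 kg.
Total cost: 0.057·2.284 + 0.083·0.4564 = 0.16807.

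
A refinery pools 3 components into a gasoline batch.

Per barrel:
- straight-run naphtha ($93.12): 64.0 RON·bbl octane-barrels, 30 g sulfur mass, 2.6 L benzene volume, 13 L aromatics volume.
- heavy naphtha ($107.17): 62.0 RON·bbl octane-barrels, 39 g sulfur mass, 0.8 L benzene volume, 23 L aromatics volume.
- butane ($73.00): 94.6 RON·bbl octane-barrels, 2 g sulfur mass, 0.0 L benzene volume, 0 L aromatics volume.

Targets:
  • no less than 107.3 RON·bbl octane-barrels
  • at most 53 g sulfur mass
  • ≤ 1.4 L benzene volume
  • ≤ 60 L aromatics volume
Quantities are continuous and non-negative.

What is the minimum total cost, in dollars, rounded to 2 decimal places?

This is a linear program. Let x1 = barrels of straight-run naphtha, x2 = barrels of heavy naphtha, x3 = barrels of butane.
Minimise 93.12x1 + 107.17x2 + 73x3 with:
  64x1 + 62x2 + 94.6x3 ≥ 107.3   (octane-barrels)
  30x1 + 39x2 + 2x3 ≤ 53   (sulfur mass)
  2.6x1 + 0.8x2 ≤ 1.4   (benzene volume)
  13x1 + 23x2 ≤ 60   (aromatics volume)
  x1, x2, x3 ≥ 0.
The optimal basis is {butane}; straight-run naphtha, heavy naphtha drop out. Binding constraint: octane-barrels.
That vertex is x3 = 1.1342.
Hence cost = 73·1.1342 = $82.7966.

$82.80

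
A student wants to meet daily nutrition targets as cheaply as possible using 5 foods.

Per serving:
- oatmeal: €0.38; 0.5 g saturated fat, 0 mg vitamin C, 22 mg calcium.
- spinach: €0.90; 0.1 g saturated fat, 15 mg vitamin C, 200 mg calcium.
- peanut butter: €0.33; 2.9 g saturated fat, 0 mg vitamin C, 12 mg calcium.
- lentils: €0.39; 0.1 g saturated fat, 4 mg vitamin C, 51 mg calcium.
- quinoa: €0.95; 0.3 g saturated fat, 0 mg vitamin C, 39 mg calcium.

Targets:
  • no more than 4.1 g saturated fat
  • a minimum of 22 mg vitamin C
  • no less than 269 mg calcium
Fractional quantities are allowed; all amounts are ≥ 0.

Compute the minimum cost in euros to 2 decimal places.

€1.32

Treat it as an LP. Let x1 = servings of oatmeal, x2 = servings of spinach, x3 = servings of peanut butter, x4 = servings of lentils, x5 = servings of quinoa.
min 0.38x1 + 0.9x2 + 0.33x3 + 0.39x4 + 0.95x5 s.t.:
  0.5x1 + 0.1x2 + 2.9x3 + 0.1x4 + 0.3x5 ≤ 4.1   (saturated fat)
  15x2 + 4x4 ≥ 22   (vitamin C)
  22x1 + 200x2 + 12x3 + 51x4 + 39x5 ≥ 269   (calcium)
  x1, x2, x3, x4, x5 ≥ 0.
The minimum-cost mix takes nothing from oatmeal, peanut butter, lentils, quinoa — only spinach. Binding constraint: vitamin C.
Optimal quantities: spinach = 1.467 servings.
Total cost: 0.9·1.467 = 1.3203.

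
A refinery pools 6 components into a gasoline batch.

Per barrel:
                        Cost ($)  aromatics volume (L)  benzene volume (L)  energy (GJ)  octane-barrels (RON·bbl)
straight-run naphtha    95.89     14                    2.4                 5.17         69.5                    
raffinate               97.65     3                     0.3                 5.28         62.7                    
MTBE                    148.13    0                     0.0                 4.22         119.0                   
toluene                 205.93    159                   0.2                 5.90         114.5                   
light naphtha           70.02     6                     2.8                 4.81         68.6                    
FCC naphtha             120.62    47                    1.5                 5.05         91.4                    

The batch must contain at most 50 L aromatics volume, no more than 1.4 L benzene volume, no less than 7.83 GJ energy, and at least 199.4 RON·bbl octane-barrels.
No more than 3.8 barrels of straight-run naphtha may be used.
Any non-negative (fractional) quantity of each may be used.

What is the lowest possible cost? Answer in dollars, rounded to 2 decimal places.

$240.52

Set it up as a linear program. Let x1 = barrels of straight-run naphtha, x2 = barrels of raffinate, x3 = barrels of MTBE, x4 = barrels of toluene, x5 = barrels of light naphtha, x6 = barrels of FCC naphtha.
Minimise 95.89x1 + 97.65x2 + 148.13x3 + 205.93x4 + 70.02x5 + 120.62x6 subject to:
  14x1 + 3x2 + 159x4 + 6x5 + 47x6 ≤ 50   (aromatics volume)
  2.4x1 + 0.3x2 + 0.2x4 + 2.8x5 + 1.5x6 ≤ 1.4   (benzene volume)
  5.17x1 + 5.28x2 + 4.22x3 + 5.9x4 + 4.81x5 + 5.05x6 ≥ 7.83   (energy)
  69.5x1 + 62.7x2 + 119x3 + 114.5x4 + 68.6x5 + 91.4x6 ≥ 199.4   (octane-barrels)
  x1 ≤ 3.8
  x1, x2, x3, x4, x5, x6 ≥ 0.
The minimum-cost mix takes nothing from straight-run naphtha, raffinate, toluene, FCC naphtha — only MTBE, light naphtha. The benzene volume and octane-barrels requirements are met with equality.
So MTBE = 1.38739 barrels, light naphtha = 0.5 barrels.
Total cost: 148.13·1.38739 + 70.02·0.5 = 240.5241.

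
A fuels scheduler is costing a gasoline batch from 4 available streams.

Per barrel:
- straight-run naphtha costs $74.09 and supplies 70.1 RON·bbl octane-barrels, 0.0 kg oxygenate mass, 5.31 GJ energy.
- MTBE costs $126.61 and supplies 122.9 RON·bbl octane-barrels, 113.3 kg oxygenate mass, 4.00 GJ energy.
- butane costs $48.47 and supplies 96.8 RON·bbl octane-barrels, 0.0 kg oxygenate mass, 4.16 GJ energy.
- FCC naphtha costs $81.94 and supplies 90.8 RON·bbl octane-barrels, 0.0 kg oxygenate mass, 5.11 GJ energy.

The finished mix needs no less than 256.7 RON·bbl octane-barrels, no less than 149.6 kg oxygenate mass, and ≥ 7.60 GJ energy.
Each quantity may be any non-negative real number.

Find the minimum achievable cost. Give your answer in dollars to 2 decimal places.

Let x1 = barrels of straight-run naphtha, x2 = barrels of MTBE, x3 = barrels of butane, x4 = barrels of FCC naphtha.
Minimize 74.09x1 + 126.61x2 + 48.47x3 + 81.94x4 with:
  70.1x1 + 122.9x2 + 96.8x3 + 90.8x4 ≥ 256.7   (octane-barrels)
  113.3x2 ≥ 149.6   (oxygenate mass)
  5.31x1 + 4x2 + 4.16x3 + 5.11x4 ≥ 7.6   (energy)
  x1, x2, x3, x4 ≥ 0.
At the optimum only MTBE, butane are positive (straight-run naphtha, FCC naphtha = 0). Binding constraints: octane-barrels and oxygenate mass.
That vertex is x2 = 1.32039, x3 = 0.975457.
Objective = 126.61·1.32039 + 48.47·0.975457 = 214.45498.

$214.45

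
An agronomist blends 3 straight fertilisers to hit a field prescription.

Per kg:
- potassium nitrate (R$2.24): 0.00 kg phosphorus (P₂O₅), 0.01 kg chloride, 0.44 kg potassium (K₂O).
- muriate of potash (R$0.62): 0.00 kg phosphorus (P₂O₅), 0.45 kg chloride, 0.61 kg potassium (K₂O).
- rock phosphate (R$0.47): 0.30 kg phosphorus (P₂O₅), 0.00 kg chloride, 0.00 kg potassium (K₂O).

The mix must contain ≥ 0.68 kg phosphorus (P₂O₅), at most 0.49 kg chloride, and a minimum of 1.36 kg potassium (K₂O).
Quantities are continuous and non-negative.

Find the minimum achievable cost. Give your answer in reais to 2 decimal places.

Set it up as a linear program. Let x1 = kg of potassium nitrate, x2 = kg of muriate of potash, x3 = kg of rock phosphate.
Minimize 2.24x1 + 0.62x2 + 0.47x3 with:
  0.3x3 ≥ 0.68   (phosphorus (P₂O₅))
  0.01x1 + 0.45x2 ≤ 0.49   (chloride)
  0.44x1 + 0.61x2 ≥ 1.36   (potassium (K₂O))
  x1, x2, x3 ≥ 0.
All 3 inputs are positive at the optimum. The phosphorus (P₂O₅), chloride, potassium (K₂O) requirements are met with equality.
Optimal quantities: potassium nitrate = 1.632 kg, muriate of potash = 1.053 kg, rock phosphate = 2.267 kg.
Objective = 2.24·1.632 + 0.62·1.053 + 0.47·2.267 = 5.3740.

R$5.37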